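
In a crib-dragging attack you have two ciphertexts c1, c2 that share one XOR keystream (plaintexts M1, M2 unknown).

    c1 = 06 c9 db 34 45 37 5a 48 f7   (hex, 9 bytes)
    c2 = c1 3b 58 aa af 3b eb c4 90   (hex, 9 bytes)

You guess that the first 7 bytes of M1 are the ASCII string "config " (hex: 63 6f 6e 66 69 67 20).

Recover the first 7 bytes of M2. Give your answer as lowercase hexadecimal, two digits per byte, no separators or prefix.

First, c1 ⊕ c2 = (M1 ⊕ K) ⊕ (M2 ⊕ K) = M1 ⊕ M2, so the key drops out. Then M2 = (M1 ⊕ M2) ⊕ M1 over the first 7 bytes.
byte 0: (06 ^ c1) ^ 63 = c7 ^ 63 = a4
byte 1: (c9 ^ 3b) ^ 6f = f2 ^ 6f = 9d
byte 2: (db ^ 58) ^ 6e = 83 ^ 6e = ed
byte 3: (34 ^ aa) ^ 66 = 9e ^ 66 = f8
byte 4: (45 ^ af) ^ 69 = ea ^ 69 = 83
byte 5: (37 ^ 3b) ^ 67 = 0c ^ 67 = 6b
byte 6: (5a ^ eb) ^ 20 = b1 ^ 20 = 91

a49dedf8836b91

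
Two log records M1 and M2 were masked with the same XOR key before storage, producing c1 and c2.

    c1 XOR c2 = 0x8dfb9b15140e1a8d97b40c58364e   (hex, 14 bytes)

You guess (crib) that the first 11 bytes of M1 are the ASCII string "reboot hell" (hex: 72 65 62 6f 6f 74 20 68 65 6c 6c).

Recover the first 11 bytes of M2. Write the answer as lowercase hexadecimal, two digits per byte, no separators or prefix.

Since c1 ⊕ c2 = M1 ⊕ M2, XORing with the guessed M1 bytes yields the corresponding M2 bytes: M2 = (c1 ⊕ c2) ⊕ M1.
8d ⊕ 72 = ff
fb ⊕ 65 = 9e
9b ⊕ 62 = f9
15 ⊕ 6f = 7a
14 ⊕ 6f = 7b
0e ⊕ 74 = 7a
1a ⊕ 20 = 3a
8d ⊕ 68 = e5
97 ⊕ 65 = f2
b4 ⊕ 6c = d8
0c ⊕ 6c = 60

ff9ef97a7b7a3ae5f2d860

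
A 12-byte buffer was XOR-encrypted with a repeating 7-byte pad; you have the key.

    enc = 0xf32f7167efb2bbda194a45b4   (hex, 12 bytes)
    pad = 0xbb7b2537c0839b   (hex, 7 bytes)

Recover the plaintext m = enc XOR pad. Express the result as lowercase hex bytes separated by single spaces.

48 54 54 50 2f 31 20 61 62 6f 72 74

The 7-byte key repeats, so the effective keystream is bb 7b 25 37 c0 83 9b bb 7b 25 37 c0.
byte 0: f3 ^ bb = 48
byte 1: 2f ^ 7b = 54
byte 2: 71 ^ 25 = 54
byte 3: 67 ^ 37 = 50
byte 4: ef ^ c0 = 2f
byte 5: b2 ^ 83 = 31
byte 6: bb ^ 9b = 20
byte 7: da ^ bb = 61
byte 8: 19 ^ 7b = 62
byte 9: 4a ^ 25 = 6f
byte 10: 45 ^ 37 = 72
byte 11: b4 ^ c0 = 74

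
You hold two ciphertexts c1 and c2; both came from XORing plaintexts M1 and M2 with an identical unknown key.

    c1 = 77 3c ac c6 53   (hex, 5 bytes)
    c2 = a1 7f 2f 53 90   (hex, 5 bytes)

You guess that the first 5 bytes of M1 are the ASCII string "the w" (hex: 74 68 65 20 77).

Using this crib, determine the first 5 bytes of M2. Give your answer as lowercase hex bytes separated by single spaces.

a2 2b e6 b5 b4

First, c1 ⊕ c2 = (M1 ⊕ K) ⊕ (M2 ⊕ K) = M1 ⊕ M2, so the key drops out. Then M2 = (M1 ⊕ M2) ⊕ M1 over the first 5 bytes.
byte 0: (77 ⊕ a1) ⊕ 74 = d6 ⊕ 74 = a2
byte 1: (3c ⊕ 7f) ⊕ 68 = 43 ⊕ 68 = 2b
byte 2: (ac ⊕ 2f) ⊕ 65 = 83 ⊕ 65 = e6
byte 3: (c6 ⊕ 53) ⊕ 20 = 95 ⊕ 20 = b5
byte 4: (53 ⊕ 90) ⊕ 77 = c3 ⊕ 77 = b4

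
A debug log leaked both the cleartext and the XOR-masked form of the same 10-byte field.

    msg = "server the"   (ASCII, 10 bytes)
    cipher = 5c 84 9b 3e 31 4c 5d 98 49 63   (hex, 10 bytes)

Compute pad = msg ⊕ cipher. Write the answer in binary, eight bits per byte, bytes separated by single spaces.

Since cipher = msg ⊕ pad, XORing both sides with msg gives pad = msg ⊕ cipher.
01110011 XOR 01011100 = 00101111
01100101 XOR 10000100 = 11100001
01110010 XOR 10011011 = 11101001
01110110 XOR 00111110 = 01001000
01100101 XOR 00110001 = 01010100
01110010 XOR 01001100 = 00111110
00100000 XOR 01011101 = 01111101
01110100 XOR 10011000 = 11101100
01101000 XOR 01001001 = 00100001
01100101 XOR 01100011 = 00000110

00101111 11100001 11101001 01001000 01010100 00111110 01111101 11101100 00100001 00000110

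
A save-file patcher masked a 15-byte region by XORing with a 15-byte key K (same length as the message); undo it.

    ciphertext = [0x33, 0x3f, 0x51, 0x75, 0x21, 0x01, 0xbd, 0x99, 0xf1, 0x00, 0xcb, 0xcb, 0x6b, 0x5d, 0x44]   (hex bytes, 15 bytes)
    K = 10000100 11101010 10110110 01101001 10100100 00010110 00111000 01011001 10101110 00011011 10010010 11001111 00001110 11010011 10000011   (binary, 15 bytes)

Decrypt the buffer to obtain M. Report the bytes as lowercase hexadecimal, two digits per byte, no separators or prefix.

b7d5e71c851785c05f1b5904658ec7

33 xor 84 = b7
3f xor ea = d5
51 xor b6 = e7
75 xor 69 = 1c
21 xor a4 = 85
01 xor 16 = 17
bd xor 38 = 85
99 xor 59 = c0
f1 xor ae = 5f
00 xor 1b = 1b
cb xor 92 = 59
cb xor cf = 04
6b xor 0e = 65
5d xor d3 = 8e
44 xor 83 = c7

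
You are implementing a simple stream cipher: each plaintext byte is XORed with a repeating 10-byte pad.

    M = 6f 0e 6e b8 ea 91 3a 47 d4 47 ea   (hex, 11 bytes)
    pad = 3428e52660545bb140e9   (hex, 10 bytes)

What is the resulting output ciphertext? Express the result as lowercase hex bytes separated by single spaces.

The 10-byte key repeats, so the effective keystream is 34 28 e5 26 60 54 5b b1 40 e9 34.
byte 0: 01101111 ^ 00110100 = 01011011
byte 1: 00001110 ^ 00101000 = 00100110
byte 2: 01101110 ^ 11100101 = 10001011
byte 3: 10111000 ^ 00100110 = 10011110
byte 4: 11101010 ^ 01100000 = 10001010
byte 5: 10010001 ^ 01010100 = 11000101
byte 6: 00111010 ^ 01011011 = 01100001
byte 7: 01000111 ^ 10110001 = 11110110
byte 8: 11010100 ^ 01000000 = 10010100
byte 9: 01000111 ^ 11101001 = 10101110
byte 10: 11101010 ^ 00110100 = 11011110

5b 26 8b 9e 8a c5 61 f6 94 ae de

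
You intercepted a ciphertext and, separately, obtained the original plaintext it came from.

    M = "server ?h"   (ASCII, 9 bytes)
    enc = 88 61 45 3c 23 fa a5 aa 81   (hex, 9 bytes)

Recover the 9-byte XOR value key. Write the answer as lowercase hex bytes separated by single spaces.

fb 04 37 4a 46 88 85 95 e9

Since enc = M ⊕ key, XORing both sides with M gives key = M ⊕ enc.
byte 0: 115 xor 136 = 251
byte 1: 101 xor  97 =   4
byte 2: 114 xor  69 =  55
byte 3: 118 xor  60 =  74
byte 4: 101 xor  35 =  70
byte 5: 114 xor 250 = 136
byte 6:  32 xor 165 = 133
byte 7:  63 xor 170 = 149
byte 8: 104 xor 129 = 233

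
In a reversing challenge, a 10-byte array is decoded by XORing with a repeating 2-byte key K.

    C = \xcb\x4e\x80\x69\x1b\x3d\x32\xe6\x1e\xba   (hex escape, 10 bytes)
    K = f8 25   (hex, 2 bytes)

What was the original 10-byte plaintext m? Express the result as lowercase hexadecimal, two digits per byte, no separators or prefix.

336b784ce318cac3e69f

The 2-byte key repeats, so the effective keystream is f8 25 f8 25 f8 25 f8 25 f8 25.
byte 0: cb XOR f8 = 33
byte 1: 4e XOR 25 = 6b
byte 2: 80 XOR f8 = 78
byte 3: 69 XOR 25 = 4c
byte 4: 1b XOR f8 = e3
byte 5: 3d XOR 25 = 18
byte 6: 32 XOR f8 = ca
byte 7: e6 XOR 25 = c3
byte 8: 1e XOR f8 = e6
byte 9: ba XOR 25 = 9f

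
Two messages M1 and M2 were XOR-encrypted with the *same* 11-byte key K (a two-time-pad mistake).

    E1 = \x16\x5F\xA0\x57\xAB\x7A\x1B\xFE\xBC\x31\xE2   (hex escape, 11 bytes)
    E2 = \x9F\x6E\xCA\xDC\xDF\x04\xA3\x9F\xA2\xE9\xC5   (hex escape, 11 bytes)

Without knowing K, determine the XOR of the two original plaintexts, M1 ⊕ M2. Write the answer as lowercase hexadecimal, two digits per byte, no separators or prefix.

E1 ⊕ E2 = (M1 ⊕ K) ⊕ (M2 ⊕ K) = M1 ⊕ M2 — the shared key cancels under XOR.
16 ^ 9f = 89
5f ^ 6e = 31
a0 ^ ca = 6a
57 ^ dc = 8b
ab ^ df = 74
7a ^ 04 = 7e
1b ^ a3 = b8
fe ^ 9f = 61
bc ^ a2 = 1e
31 ^ e9 = d8
e2 ^ c5 = 27

89316a8b747eb8611ed827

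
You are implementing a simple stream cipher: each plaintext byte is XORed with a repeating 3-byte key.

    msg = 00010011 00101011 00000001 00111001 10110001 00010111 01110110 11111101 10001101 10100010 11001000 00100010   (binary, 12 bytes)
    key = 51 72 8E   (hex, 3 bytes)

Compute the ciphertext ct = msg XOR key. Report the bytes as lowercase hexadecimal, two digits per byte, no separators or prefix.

The 3-byte key repeats, so the effective keystream is 51 72 8e 51 72 8e 51 72 8e 51 72 8e.
byte 0: 00010011 ⊕ 01010001 = 01000010
byte 1: 00101011 ⊕ 01110010 = 01011001
byte 2: 00000001 ⊕ 10001110 = 10001111
byte 3: 00111001 ⊕ 01010001 = 01101000
byte 4: 10110001 ⊕ 01110010 = 11000011
byte 5: 00010111 ⊕ 10001110 = 10011001
byte 6: 01110110 ⊕ 01010001 = 00100111
byte 7: 11111101 ⊕ 01110010 = 10001111
byte 8: 10001101 ⊕ 10001110 = 00000011
byte 9: 10100010 ⊕ 01010001 = 11110011
byte 10: 11001000 ⊕ 01110010 = 10111010
byte 11: 00100010 ⊕ 10001110 = 10101100

42598f68c399278f03f3baac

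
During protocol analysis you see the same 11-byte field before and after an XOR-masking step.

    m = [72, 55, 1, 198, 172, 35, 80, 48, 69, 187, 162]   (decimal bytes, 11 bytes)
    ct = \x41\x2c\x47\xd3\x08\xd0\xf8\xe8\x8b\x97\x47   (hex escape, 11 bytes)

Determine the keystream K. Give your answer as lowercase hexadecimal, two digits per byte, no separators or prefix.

091b4615a4f3a8d8ce2ce5

Since ct = m ⊕ K, XORing both sides with m gives K = m ⊕ ct.
byte 0: 48 ^ 41 = 09
byte 1: 37 ^ 2c = 1b
byte 2: 01 ^ 47 = 46
byte 3: c6 ^ d3 = 15
byte 4: ac ^ 08 = a4
byte 5: 23 ^ d0 = f3
byte 6: 50 ^ f8 = a8
byte 7: 30 ^ e8 = d8
byte 8: 45 ^ 8b = ce
byte 9: bb ^ 97 = 2c
byte 10: a2 ^ 47 = e5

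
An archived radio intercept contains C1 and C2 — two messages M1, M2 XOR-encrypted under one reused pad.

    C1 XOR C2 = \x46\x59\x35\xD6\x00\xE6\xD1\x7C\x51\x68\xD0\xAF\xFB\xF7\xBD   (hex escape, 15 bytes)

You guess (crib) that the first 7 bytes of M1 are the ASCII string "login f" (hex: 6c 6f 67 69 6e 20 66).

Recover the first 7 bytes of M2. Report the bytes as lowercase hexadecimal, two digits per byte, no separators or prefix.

2a3652bf6ec6b7

Since C1 ⊕ C2 = M1 ⊕ M2, XORing with the guessed M1 bytes yields the corresponding M2 bytes: M2 = (C1 ⊕ C2) ⊕ M1.
46 XOR 6c = 2a
59 XOR 6f = 36
35 XOR 67 = 52
d6 XOR 69 = bf
00 XOR 6e = 6e
e6 XOR 20 = c6
d1 XOR 66 = b7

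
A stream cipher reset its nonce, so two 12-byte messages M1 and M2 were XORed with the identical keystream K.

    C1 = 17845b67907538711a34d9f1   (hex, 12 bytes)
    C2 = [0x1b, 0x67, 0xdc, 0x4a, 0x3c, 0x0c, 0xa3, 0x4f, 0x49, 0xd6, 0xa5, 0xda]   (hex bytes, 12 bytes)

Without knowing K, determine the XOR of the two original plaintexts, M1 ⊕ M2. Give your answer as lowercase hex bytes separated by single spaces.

C1 ⊕ C2 = (M1 ⊕ K) ⊕ (M2 ⊕ K) = M1 ⊕ M2 — the shared key cancels under XOR.
byte 0: 00010111 ^ 00011011 = 00001100
byte 1: 10000100 ^ 01100111 = 11100011
byte 2: 01011011 ^ 11011100 = 10000111
byte 3: 01100111 ^ 01001010 = 00101101
byte 4: 10010000 ^ 00111100 = 10101100
byte 5: 01110101 ^ 00001100 = 01111001
byte 6: 00111000 ^ 10100011 = 10011011
byte 7: 01110001 ^ 01001111 = 00111110
byte 8: 00011010 ^ 01001001 = 01010011
byte 9: 00110100 ^ 11010110 = 11100010
byte 10: 11011001 ^ 10100101 = 01111100
byte 11: 11110001 ^ 11011010 = 00101011

0c e3 87 2d ac 79 9b 3e 53 e2 7c 2b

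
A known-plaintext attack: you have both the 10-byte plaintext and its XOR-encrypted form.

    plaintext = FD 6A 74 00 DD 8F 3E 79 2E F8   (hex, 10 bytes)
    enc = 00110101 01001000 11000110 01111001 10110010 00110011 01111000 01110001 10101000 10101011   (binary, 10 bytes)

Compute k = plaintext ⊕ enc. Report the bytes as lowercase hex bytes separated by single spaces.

Since enc = plaintext ⊕ k, XORing both sides with plaintext gives k = plaintext ⊕ enc.
253 ⊕  53 = 200
106 ⊕  72 =  34
116 ⊕ 198 = 178
  0 ⊕ 121 = 121
221 ⊕ 178 = 111
143 ⊕  51 = 188
 62 ⊕ 120 =  70
121 ⊕ 113 =   8
 46 ⊕ 168 = 134
248 ⊕ 171 =  83

c8 22 b2 79 6f bc 46 08 86 53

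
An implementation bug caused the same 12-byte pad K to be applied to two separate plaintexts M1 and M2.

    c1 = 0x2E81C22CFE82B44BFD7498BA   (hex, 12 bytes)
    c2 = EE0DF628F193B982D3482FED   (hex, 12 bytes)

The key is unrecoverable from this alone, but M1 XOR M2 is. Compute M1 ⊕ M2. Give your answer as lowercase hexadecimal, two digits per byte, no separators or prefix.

c08c34040f110dc92e3cb757

c1 ⊕ c2 = (M1 ⊕ K) ⊕ (M2 ⊕ K) = M1 ⊕ M2 — the shared key cancels under XOR.
2e ⊕ ee = c0
81 ⊕ 0d = 8c
c2 ⊕ f6 = 34
2c ⊕ 28 = 04
fe ⊕ f1 = 0f
82 ⊕ 93 = 11
b4 ⊕ b9 = 0d
4b ⊕ 82 = c9
fd ⊕ d3 = 2e
74 ⊕ 48 = 3c
98 ⊕ 2f = b7
ba ⊕ ed = 57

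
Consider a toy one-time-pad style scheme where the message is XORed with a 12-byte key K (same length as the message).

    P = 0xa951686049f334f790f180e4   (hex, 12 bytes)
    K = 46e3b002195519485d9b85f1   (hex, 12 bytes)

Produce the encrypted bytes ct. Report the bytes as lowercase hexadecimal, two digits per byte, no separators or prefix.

efb2d86250a62dbfcd6a0515

XOR is its own inverse, so applying the key byte-wise gives the result directly.
byte 0: a9 ^ 46 = ef
byte 1: 51 ^ e3 = b2
byte 2: 68 ^ b0 = d8
byte 3: 60 ^ 02 = 62
byte 4: 49 ^ 19 = 50
byte 5: f3 ^ 55 = a6
byte 6: 34 ^ 19 = 2d
byte 7: f7 ^ 48 = bf
byte 8: 90 ^ 5d = cd
byte 9: f1 ^ 9b = 6a
byte 10: 80 ^ 85 = 05
byte 11: e4 ^ f1 = 15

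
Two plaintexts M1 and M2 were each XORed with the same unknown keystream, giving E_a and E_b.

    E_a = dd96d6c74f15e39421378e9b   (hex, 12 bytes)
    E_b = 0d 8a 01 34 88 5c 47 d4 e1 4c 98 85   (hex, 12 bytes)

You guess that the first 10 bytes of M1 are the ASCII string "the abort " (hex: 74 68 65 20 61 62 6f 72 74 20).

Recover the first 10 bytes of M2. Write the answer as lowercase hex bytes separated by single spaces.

a4 74 b2 d3 a6 2b cb 32 b4 5b

First, E_a ⊕ E_b = (M1 ⊕ K) ⊕ (M2 ⊕ K) = M1 ⊕ M2, so the key drops out. Then M2 = (M1 ⊕ M2) ⊕ M1 over the first 10 bytes.
byte 0: (dd ^ 0d) ^ 74 = d0 ^ 74 = a4
byte 1: (96 ^ 8a) ^ 68 = 1c ^ 68 = 74
byte 2: (d6 ^ 01) ^ 65 = d7 ^ 65 = b2
byte 3: (c7 ^ 34) ^ 20 = f3 ^ 20 = d3
byte 4: (4f ^ 88) ^ 61 = c7 ^ 61 = a6
byte 5: (15 ^ 5c) ^ 62 = 49 ^ 62 = 2b
byte 6: (e3 ^ 47) ^ 6f = a4 ^ 6f = cb
byte 7: (94 ^ d4) ^ 72 = 40 ^ 72 = 32
byte 8: (21 ^ e1) ^ 74 = c0 ^ 74 = b4
byte 9: (37 ^ 4c) ^ 20 = 7b ^ 20 = 5b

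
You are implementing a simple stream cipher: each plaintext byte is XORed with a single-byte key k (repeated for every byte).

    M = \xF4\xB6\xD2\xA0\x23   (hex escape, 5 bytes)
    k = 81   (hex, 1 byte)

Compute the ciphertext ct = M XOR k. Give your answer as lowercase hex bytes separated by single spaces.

The 1-byte key repeats, so the effective keystream is 81 81 81 81 81.
byte 0: 11110100 XOR 10000001 = 01110101
byte 1: 10110110 XOR 10000001 = 00110111
byte 2: 11010010 XOR 10000001 = 01010011
byte 3: 10100000 XOR 10000001 = 00100001
byte 4: 00100011 XOR 10000001 = 10100010

75 37 53 21 a2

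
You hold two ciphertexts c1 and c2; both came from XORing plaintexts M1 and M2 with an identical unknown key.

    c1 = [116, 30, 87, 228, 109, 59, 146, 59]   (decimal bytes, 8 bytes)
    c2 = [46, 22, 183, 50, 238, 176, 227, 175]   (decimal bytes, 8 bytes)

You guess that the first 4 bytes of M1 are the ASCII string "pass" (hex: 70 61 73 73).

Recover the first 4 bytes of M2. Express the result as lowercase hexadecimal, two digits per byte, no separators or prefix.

First, c1 ⊕ c2 = (M1 ⊕ K) ⊕ (M2 ⊕ K) = M1 ⊕ M2, so the key drops out. Then M2 = (M1 ⊕ M2) ⊕ M1 over the first 4 bytes.
byte 0: (74 ⊕ 2e) ⊕ 70 = 5a ⊕ 70 = 2a
byte 1: (1e ⊕ 16) ⊕ 61 = 08 ⊕ 61 = 69
byte 2: (57 ⊕ b7) ⊕ 73 = e0 ⊕ 73 = 93
byte 3: (e4 ⊕ 32) ⊕ 73 = d6 ⊕ 73 = a5

2a6993a5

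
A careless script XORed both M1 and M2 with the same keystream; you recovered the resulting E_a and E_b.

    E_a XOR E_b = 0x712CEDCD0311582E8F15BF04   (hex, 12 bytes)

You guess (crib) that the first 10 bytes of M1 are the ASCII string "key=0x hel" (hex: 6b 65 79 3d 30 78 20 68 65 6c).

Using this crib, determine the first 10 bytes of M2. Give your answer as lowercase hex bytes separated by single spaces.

1a 49 94 f0 33 69 78 46 ea 79

Since E_a ⊕ E_b = M1 ⊕ M2, XORing with the guessed M1 bytes yields the corresponding M2 bytes: M2 = (E_a ⊕ E_b) ⊕ M1.
byte 0: 113 ^ 107 =  26
byte 1:  44 ^ 101 =  73
byte 2: 237 ^ 121 = 148
byte 3: 205 ^  61 = 240
byte 4:   3 ^  48 =  51
byte 5:  17 ^ 120 = 105
byte 6:  88 ^  32 = 120
byte 7:  46 ^ 104 =  70
byte 8: 143 ^ 101 = 234
byte 9:  21 ^ 108 = 121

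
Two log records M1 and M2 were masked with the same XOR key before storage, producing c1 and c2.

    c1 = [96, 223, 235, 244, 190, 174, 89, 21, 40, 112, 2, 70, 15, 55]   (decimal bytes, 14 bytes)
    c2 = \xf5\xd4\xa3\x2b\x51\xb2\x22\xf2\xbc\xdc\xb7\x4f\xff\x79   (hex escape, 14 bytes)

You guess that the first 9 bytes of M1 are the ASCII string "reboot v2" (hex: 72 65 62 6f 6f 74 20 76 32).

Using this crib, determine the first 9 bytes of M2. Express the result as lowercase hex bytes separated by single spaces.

e7 6e 2a b0 80 68 5b 91 a6

First, c1 ⊕ c2 = (M1 ⊕ K) ⊕ (M2 ⊕ K) = M1 ⊕ M2, so the key drops out. Then M2 = (M1 ⊕ M2) ⊕ M1 over the first 9 bytes.
byte 0: (60 ⊕ f5) ⊕ 72 = 95 ⊕ 72 = e7
byte 1: (df ⊕ d4) ⊕ 65 = 0b ⊕ 65 = 6e
byte 2: (eb ⊕ a3) ⊕ 62 = 48 ⊕ 62 = 2a
byte 3: (f4 ⊕ 2b) ⊕ 6f = df ⊕ 6f = b0
byte 4: (be ⊕ 51) ⊕ 6f = ef ⊕ 6f = 80
byte 5: (ae ⊕ b2) ⊕ 74 = 1c ⊕ 74 = 68
byte 6: (59 ⊕ 22) ⊕ 20 = 7b ⊕ 20 = 5b
byte 7: (15 ⊕ f2) ⊕ 76 = e7 ⊕ 76 = 91
byte 8: (28 ⊕ bc) ⊕ 32 = 94 ⊕ 32 = a6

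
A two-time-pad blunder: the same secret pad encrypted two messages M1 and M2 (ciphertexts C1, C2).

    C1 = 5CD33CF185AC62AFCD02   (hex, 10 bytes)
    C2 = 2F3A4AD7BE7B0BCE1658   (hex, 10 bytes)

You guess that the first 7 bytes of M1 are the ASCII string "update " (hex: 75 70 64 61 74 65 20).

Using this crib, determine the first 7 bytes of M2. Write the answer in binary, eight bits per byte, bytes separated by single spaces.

First, C1 ⊕ C2 = (M1 ⊕ K) ⊕ (M2 ⊕ K) = M1 ⊕ M2, so the key drops out. Then M2 = (M1 ⊕ M2) ⊕ M1 over the first 7 bytes.
byte 0: (5c ⊕ 2f) ⊕ 75 = 73 ⊕ 75 = 06
byte 1: (d3 ⊕ 3a) ⊕ 70 = e9 ⊕ 70 = 99
byte 2: (3c ⊕ 4a) ⊕ 64 = 76 ⊕ 64 = 12
byte 3: (f1 ⊕ d7) ⊕ 61 = 26 ⊕ 61 = 47
byte 4: (85 ⊕ be) ⊕ 74 = 3b ⊕ 74 = 4f
byte 5: (ac ⊕ 7b) ⊕ 65 = d7 ⊕ 65 = b2
byte 6: (62 ⊕ 0b) ⊕ 20 = 69 ⊕ 20 = 49

00000110 10011001 00010010 01000111 01001111 10110010 01001001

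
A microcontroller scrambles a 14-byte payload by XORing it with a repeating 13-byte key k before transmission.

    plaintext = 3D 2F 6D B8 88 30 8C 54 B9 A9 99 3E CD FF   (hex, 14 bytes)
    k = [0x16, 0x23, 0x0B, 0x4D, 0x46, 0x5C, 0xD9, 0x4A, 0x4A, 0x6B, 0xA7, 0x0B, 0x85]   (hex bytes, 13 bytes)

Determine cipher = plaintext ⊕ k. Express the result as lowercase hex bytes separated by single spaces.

The 13-byte key repeats, so the effective keystream is 16 23 0b 4d 46 5c d9 4a 4a 6b a7 0b 85 16.
byte 0: 3d xor 16 = 2b
byte 1: 2f xor 23 = 0c
byte 2: 6d xor 0b = 66
byte 3: b8 xor 4d = f5
byte 4: 88 xor 46 = ce
byte 5: 30 xor 5c = 6c
byte 6: 8c xor d9 = 55
byte 7: 54 xor 4a = 1e
byte 8: b9 xor 4a = f3
byte 9: a9 xor 6b = c2
byte 10: 99 xor a7 = 3e
byte 11: 3e xor 0b = 35
byte 12: cd xor 85 = 48
byte 13: ff xor 16 = e9

2b 0c 66 f5 ce 6c 55 1e f3 c2 3e 35 48 e9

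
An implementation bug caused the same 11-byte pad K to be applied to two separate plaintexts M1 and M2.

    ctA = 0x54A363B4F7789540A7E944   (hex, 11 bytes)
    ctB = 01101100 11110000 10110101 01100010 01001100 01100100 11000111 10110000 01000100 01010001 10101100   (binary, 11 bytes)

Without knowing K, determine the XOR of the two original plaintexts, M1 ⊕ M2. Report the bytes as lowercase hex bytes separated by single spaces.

ctA ⊕ ctB = (M1 ⊕ K) ⊕ (M2 ⊕ K) = M1 ⊕ M2 — the shared key cancels under XOR.
byte 0: 54 xor 6c = 38
byte 1: a3 xor f0 = 53
byte 2: 63 xor b5 = d6
byte 3: b4 xor 62 = d6
byte 4: f7 xor 4c = bb
byte 5: 78 xor 64 = 1c
byte 6: 95 xor c7 = 52
byte 7: 40 xor b0 = f0
byte 8: a7 xor 44 = e3
byte 9: e9 xor 51 = b8
byte 10: 44 xor ac = e8

38 53 d6 d6 bb 1c 52 f0 e3 b8 e8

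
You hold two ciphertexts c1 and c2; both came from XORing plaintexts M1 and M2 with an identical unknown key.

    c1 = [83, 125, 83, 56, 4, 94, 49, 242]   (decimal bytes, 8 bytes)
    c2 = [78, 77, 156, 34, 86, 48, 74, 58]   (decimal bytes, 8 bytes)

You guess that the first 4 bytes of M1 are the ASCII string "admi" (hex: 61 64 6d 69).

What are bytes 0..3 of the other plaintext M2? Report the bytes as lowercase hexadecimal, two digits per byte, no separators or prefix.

First, c1 ⊕ c2 = (M1 ⊕ K) ⊕ (M2 ⊕ K) = M1 ⊕ M2, so the key drops out. Then M2 = (M1 ⊕ M2) ⊕ M1 over the first 4 bytes.
byte 0: (53 XOR 4e) XOR 61 = 1d XOR 61 = 7c
byte 1: (7d XOR 4d) XOR 64 = 30 XOR 64 = 54
byte 2: (53 XOR 9c) XOR 6d = cf XOR 6d = a2
byte 3: (38 XOR 22) XOR 69 = 1a XOR 69 = 73

7c54a273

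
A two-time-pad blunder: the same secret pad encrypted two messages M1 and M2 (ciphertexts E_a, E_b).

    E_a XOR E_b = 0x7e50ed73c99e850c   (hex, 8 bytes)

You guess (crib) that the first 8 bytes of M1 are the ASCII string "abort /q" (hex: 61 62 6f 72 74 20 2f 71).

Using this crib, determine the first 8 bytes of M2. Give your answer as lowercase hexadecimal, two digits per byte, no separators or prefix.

Since E_a ⊕ E_b = M1 ⊕ M2, XORing with the guessed M1 bytes yields the corresponding M2 bytes: M2 = (E_a ⊕ E_b) ⊕ M1.
7e ⊕ 61 = 1f
50 ⊕ 62 = 32
ed ⊕ 6f = 82
73 ⊕ 72 = 01
c9 ⊕ 74 = bd
9e ⊕ 20 = be
85 ⊕ 2f = aa
0c ⊕ 71 = 7d

1f328201bdbeaa7d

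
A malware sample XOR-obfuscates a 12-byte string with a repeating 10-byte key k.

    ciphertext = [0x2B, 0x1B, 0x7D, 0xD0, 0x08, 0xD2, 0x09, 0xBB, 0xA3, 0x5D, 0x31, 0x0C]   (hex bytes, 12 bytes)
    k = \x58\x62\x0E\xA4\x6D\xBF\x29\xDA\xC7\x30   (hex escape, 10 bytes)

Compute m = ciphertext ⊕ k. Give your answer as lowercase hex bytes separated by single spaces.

The 10-byte key repeats, so the effective keystream is 58 62 0e a4 6d bf 29 da c7 30 58 62.
byte 0: 2b ⊕ 58 = 73
byte 1: 1b ⊕ 62 = 79
byte 2: 7d ⊕ 0e = 73
byte 3: d0 ⊕ a4 = 74
byte 4: 08 ⊕ 6d = 65
byte 5: d2 ⊕ bf = 6d
byte 6: 09 ⊕ 29 = 20
byte 7: bb ⊕ da = 61
byte 8: a3 ⊕ c7 = 64
byte 9: 5d ⊕ 30 = 6d
byte 10: 31 ⊕ 58 = 69
byte 11: 0c ⊕ 62 = 6e

73 79 73 74 65 6d 20 61 64 6d 69 6e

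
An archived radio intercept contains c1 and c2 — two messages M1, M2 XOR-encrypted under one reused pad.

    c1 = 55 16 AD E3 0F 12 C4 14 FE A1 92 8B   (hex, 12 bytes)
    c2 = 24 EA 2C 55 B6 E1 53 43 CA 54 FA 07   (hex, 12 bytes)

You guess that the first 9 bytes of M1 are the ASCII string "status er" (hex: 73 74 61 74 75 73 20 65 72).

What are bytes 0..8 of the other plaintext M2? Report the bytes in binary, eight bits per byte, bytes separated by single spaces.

00000010 10001000 11100000 11000010 11001100 10000000 10110111 00110010 01000110

First, c1 ⊕ c2 = (M1 ⊕ K) ⊕ (M2 ⊕ K) = M1 ⊕ M2, so the key drops out. Then M2 = (M1 ⊕ M2) ⊕ M1 over the first 9 bytes.
byte 0: (55 ⊕ 24) ⊕ 73 = 71 ⊕ 73 = 02
byte 1: (16 ⊕ ea) ⊕ 74 = fc ⊕ 74 = 88
byte 2: (ad ⊕ 2c) ⊕ 61 = 81 ⊕ 61 = e0
byte 3: (e3 ⊕ 55) ⊕ 74 = b6 ⊕ 74 = c2
byte 4: (0f ⊕ b6) ⊕ 75 = b9 ⊕ 75 = cc
byte 5: (12 ⊕ e1) ⊕ 73 = f3 ⊕ 73 = 80
byte 6: (c4 ⊕ 53) ⊕ 20 = 97 ⊕ 20 = b7
byte 7: (14 ⊕ 43) ⊕ 65 = 57 ⊕ 65 = 32
byte 8: (fe ⊕ ca) ⊕ 72 = 34 ⊕ 72 = 46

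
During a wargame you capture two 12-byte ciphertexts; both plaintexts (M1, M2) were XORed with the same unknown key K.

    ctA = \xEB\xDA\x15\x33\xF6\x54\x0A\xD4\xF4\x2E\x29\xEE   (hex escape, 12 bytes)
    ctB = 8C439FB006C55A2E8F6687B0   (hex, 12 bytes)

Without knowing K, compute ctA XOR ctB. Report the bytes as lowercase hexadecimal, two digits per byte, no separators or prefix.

ctA ⊕ ctB = (M1 ⊕ K) ⊕ (M2 ⊕ K) = M1 ⊕ M2 — the shared key cancels under XOR.
11101011 XOR 10001100 = 01100111
11011010 XOR 01000011 = 10011001
00010101 XOR 10011111 = 10001010
00110011 XOR 10110000 = 10000011
11110110 XOR 00000110 = 11110000
01010100 XOR 11000101 = 10010001
00001010 XOR 01011010 = 01010000
11010100 XOR 00101110 = 11111010
11110100 XOR 10001111 = 01111011
00101110 XOR 01100110 = 01001000
00101001 XOR 10000111 = 10101110
11101110 XOR 10110000 = 01011110

67998a83f09150fa7b48ae5e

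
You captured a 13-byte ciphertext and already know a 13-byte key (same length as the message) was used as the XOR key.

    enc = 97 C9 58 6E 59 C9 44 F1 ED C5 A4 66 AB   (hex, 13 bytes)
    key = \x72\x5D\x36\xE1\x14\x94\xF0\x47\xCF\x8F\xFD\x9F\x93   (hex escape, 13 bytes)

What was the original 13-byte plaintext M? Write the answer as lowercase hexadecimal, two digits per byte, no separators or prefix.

XOR is its own inverse, so applying the key byte-wise gives the result directly.
byte 0: 97 ^ 72 = e5
byte 1: c9 ^ 5d = 94
byte 2: 58 ^ 36 = 6e
byte 3: 6e ^ e1 = 8f
byte 4: 59 ^ 14 = 4d
byte 5: c9 ^ 94 = 5d
byte 6: 44 ^ f0 = b4
byte 7: f1 ^ 47 = b6
byte 8: ed ^ cf = 22
byte 9: c5 ^ 8f = 4a
byte 10: a4 ^ fd = 59
byte 11: 66 ^ 9f = f9
byte 12: ab ^ 93 = 38

e5946e8f4d5db4b6224a59f938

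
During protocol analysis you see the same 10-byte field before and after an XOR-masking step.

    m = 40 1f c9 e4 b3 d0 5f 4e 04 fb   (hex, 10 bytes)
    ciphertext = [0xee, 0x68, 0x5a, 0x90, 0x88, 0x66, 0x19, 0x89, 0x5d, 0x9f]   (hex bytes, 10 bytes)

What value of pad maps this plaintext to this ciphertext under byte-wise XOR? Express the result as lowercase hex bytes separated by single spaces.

Since ciphertext = m ⊕ pad, XORing both sides with m gives pad = m ⊕ ciphertext.
byte 0:  64 XOR 238 = 174
byte 1:  31 XOR 104 = 119
byte 2: 201 XOR  90 = 147
byte 3: 228 XOR 144 = 116
byte 4: 179 XOR 136 =  59
byte 5: 208 XOR 102 = 182
byte 6:  95 XOR  25 =  70
byte 7:  78 XOR 137 = 199
byte 8:   4 XOR  93 =  89
byte 9: 251 XOR 159 = 100

ae 77 93 74 3b b6 46 c7 59 64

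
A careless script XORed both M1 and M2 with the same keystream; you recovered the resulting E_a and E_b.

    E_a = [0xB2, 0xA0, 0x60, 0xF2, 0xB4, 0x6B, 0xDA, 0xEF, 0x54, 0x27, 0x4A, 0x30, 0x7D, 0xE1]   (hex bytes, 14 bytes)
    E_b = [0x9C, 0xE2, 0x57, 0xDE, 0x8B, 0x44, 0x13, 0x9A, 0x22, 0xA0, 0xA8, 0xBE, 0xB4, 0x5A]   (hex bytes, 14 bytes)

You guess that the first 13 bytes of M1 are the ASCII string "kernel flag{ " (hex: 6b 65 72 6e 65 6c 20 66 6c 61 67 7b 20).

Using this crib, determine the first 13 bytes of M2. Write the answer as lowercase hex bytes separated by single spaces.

45 27 45 42 5a 43 e9 13 1a e6 85 f5 e9

First, E_a ⊕ E_b = (M1 ⊕ K) ⊕ (M2 ⊕ K) = M1 ⊕ M2, so the key drops out. Then M2 = (M1 ⊕ M2) ⊕ M1 over the first 13 bytes.
byte 0: (b2 xor 9c) xor 6b = 2e xor 6b = 45
byte 1: (a0 xor e2) xor 65 = 42 xor 65 = 27
byte 2: (60 xor 57) xor 72 = 37 xor 72 = 45
byte 3: (f2 xor de) xor 6e = 2c xor 6e = 42
byte 4: (b4 xor 8b) xor 65 = 3f xor 65 = 5a
byte 5: (6b xor 44) xor 6c = 2f xor 6c = 43
byte 6: (da xor 13) xor 20 = c9 xor 20 = e9
byte 7: (ef xor 9a) xor 66 = 75 xor 66 = 13
byte 8: (54 xor 22) xor 6c = 76 xor 6c = 1a
byte 9: (27 xor a0) xor 61 = 87 xor 61 = e6
byte 10: (4a xor a8) xor 67 = e2 xor 67 = 85
byte 11: (30 xor be) xor 7b = 8e xor 7b = f5
byte 12: (7d xor b4) xor 20 = c9 xor 20 = e9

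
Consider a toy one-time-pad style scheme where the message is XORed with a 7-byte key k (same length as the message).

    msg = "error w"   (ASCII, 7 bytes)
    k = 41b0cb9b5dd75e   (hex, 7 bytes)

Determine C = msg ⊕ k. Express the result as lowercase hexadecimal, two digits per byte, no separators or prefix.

24c2b9f42ff729

65 xor 41 = 24
72 xor b0 = c2
72 xor cb = b9
6f xor 9b = f4
72 xor 5d = 2f
20 xor d7 = f7
77 xor 5e = 29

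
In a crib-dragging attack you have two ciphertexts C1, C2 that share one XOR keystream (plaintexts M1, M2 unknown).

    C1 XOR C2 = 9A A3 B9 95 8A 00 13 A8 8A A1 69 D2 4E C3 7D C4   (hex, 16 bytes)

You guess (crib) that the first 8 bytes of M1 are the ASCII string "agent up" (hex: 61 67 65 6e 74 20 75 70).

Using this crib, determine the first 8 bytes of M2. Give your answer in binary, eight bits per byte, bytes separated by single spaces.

11111011 11000100 11011100 11111011 11111110 00100000 01100110 11011000

Since C1 ⊕ C2 = M1 ⊕ M2, XORing with the guessed M1 bytes yields the corresponding M2 bytes: M2 = (C1 ⊕ C2) ⊕ M1.
10011010 ⊕ 01100001 = 11111011
10100011 ⊕ 01100111 = 11000100
10111001 ⊕ 01100101 = 11011100
10010101 ⊕ 01101110 = 11111011
10001010 ⊕ 01110100 = 11111110
00000000 ⊕ 00100000 = 00100000
00010011 ⊕ 01110101 = 01100110
10101000 ⊕ 01110000 = 11011000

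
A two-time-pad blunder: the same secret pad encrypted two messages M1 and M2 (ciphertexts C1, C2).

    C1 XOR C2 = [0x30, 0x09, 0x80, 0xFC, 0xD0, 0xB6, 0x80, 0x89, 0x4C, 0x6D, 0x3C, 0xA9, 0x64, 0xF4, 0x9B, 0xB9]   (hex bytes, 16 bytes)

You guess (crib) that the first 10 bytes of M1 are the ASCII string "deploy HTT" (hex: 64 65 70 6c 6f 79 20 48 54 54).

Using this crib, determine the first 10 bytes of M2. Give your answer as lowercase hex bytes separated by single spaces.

54 6c f0 90 bf cf a0 c1 18 39

Since C1 ⊕ C2 = M1 ⊕ M2, XORing with the guessed M1 bytes yields the corresponding M2 bytes: M2 = (C1 ⊕ C2) ⊕ M1.
00110000 XOR 01100100 = 01010100
00001001 XOR 01100101 = 01101100
10000000 XOR 01110000 = 11110000
11111100 XOR 01101100 = 10010000
11010000 XOR 01101111 = 10111111
10110110 XOR 01111001 = 11001111
10000000 XOR 00100000 = 10100000
10001001 XOR 01001000 = 11000001
01001100 XOR 01010100 = 00011000
01101101 XOR 01010100 = 00111001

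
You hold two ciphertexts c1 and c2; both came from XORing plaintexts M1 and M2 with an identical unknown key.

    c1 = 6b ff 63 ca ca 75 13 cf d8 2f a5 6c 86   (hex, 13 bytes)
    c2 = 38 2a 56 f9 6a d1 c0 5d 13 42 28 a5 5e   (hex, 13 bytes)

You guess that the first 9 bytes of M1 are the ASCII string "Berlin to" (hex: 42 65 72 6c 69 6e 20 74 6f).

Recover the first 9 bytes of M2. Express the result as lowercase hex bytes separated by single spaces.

11 b0 47 5f c9 ca f3 e6 a4

First, c1 ⊕ c2 = (M1 ⊕ K) ⊕ (M2 ⊕ K) = M1 ⊕ M2, so the key drops out. Then M2 = (M1 ⊕ M2) ⊕ M1 over the first 9 bytes.
byte 0: (6b XOR 38) XOR 42 = 53 XOR 42 = 11
byte 1: (ff XOR 2a) XOR 65 = d5 XOR 65 = b0
byte 2: (63 XOR 56) XOR 72 = 35 XOR 72 = 47
byte 3: (ca XOR f9) XOR 6c = 33 XOR 6c = 5f
byte 4: (ca XOR 6a) XOR 69 = a0 XOR 69 = c9
byte 5: (75 XOR d1) XOR 6e = a4 XOR 6e = ca
byte 6: (13 XOR c0) XOR 20 = d3 XOR 20 = f3
byte 7: (cf XOR 5d) XOR 74 = 92 XOR 74 = e6
byte 8: (d8 XOR 13) XOR 6f = cb XOR 6f = a4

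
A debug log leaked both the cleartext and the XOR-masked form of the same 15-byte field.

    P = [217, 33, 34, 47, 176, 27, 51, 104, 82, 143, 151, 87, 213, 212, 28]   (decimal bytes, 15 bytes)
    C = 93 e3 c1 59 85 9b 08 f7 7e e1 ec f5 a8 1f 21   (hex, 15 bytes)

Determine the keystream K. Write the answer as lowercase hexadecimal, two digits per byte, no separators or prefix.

Since C = P ⊕ K, XORing both sides with P gives K = P ⊕ C.
byte 0: 11011001 ⊕ 10010011 = 01001010
byte 1: 00100001 ⊕ 11100011 = 11000010
byte 2: 00100010 ⊕ 11000001 = 11100011
byte 3: 00101111 ⊕ 01011001 = 01110110
byte 4: 10110000 ⊕ 10000101 = 00110101
byte 5: 00011011 ⊕ 10011011 = 10000000
byte 6: 00110011 ⊕ 00001000 = 00111011
byte 7: 01101000 ⊕ 11110111 = 10011111
byte 8: 01010010 ⊕ 01111110 = 00101100
byte 9: 10001111 ⊕ 11100001 = 01101110
byte 10: 10010111 ⊕ 11101100 = 01111011
byte 11: 01010111 ⊕ 11110101 = 10100010
byte 12: 11010101 ⊕ 10101000 = 01111101
byte 13: 11010100 ⊕ 00011111 = 11001011
byte 14: 00011100 ⊕ 00100001 = 00111101

4ac2e37635803b9f2c6e7ba27dcb3d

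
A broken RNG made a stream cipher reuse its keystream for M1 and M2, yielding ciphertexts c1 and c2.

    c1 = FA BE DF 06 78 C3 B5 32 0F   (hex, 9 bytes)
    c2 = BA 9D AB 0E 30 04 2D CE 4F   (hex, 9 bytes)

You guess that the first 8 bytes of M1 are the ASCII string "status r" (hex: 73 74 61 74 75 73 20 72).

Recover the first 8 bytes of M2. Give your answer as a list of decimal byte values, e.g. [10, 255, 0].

First, c1 ⊕ c2 = (M1 ⊕ K) ⊕ (M2 ⊕ K) = M1 ⊕ M2, so the key drops out. Then M2 = (M1 ⊕ M2) ⊕ M1 over the first 8 bytes.
byte 0: (fa ⊕ ba) ⊕ 73 = 40 ⊕ 73 = 33
byte 1: (be ⊕ 9d) ⊕ 74 = 23 ⊕ 74 = 57
byte 2: (df ⊕ ab) ⊕ 61 = 74 ⊕ 61 = 15
byte 3: (06 ⊕ 0e) ⊕ 74 = 08 ⊕ 74 = 7c
byte 4: (78 ⊕ 30) ⊕ 75 = 48 ⊕ 75 = 3d
byte 5: (c3 ⊕ 04) ⊕ 73 = c7 ⊕ 73 = b4
byte 6: (b5 ⊕ 2d) ⊕ 20 = 98 ⊕ 20 = b8
byte 7: (32 ⊕ ce) ⊕ 72 = fc ⊕ 72 = 8e

[51, 87, 21, 124, 61, 180, 184, 142]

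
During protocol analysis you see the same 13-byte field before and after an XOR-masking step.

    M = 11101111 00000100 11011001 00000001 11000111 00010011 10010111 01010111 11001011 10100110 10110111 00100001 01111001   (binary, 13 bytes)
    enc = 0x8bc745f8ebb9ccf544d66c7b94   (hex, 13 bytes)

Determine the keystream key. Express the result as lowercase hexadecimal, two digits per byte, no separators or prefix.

64c39cf92caa5ba28f70db5aed

Since enc = M ⊕ key, XORing both sides with M gives key = M ⊕ enc.
ef ⊕ 8b = 64
04 ⊕ c7 = c3
d9 ⊕ 45 = 9c
01 ⊕ f8 = f9
c7 ⊕ eb = 2c
13 ⊕ b9 = aa
97 ⊕ cc = 5b
57 ⊕ f5 = a2
cb ⊕ 44 = 8f
a6 ⊕ d6 = 70
b7 ⊕ 6c = db
21 ⊕ 7b = 5a
79 ⊕ 94 = ed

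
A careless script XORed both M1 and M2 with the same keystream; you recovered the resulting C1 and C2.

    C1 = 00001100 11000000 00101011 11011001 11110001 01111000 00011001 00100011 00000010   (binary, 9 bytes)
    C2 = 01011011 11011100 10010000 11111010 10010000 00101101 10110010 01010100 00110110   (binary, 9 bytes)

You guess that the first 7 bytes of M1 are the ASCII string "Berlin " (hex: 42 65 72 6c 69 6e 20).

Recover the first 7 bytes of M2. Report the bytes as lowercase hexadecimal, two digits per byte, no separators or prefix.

First, C1 ⊕ C2 = (M1 ⊕ K) ⊕ (M2 ⊕ K) = M1 ⊕ M2, so the key drops out. Then M2 = (M1 ⊕ M2) ⊕ M1 over the first 7 bytes.
byte 0: (0c ⊕ 5b) ⊕ 42 = 57 ⊕ 42 = 15
byte 1: (c0 ⊕ dc) ⊕ 65 = 1c ⊕ 65 = 79
byte 2: (2b ⊕ 90) ⊕ 72 = bb ⊕ 72 = c9
byte 3: (d9 ⊕ fa) ⊕ 6c = 23 ⊕ 6c = 4f
byte 4: (f1 ⊕ 90) ⊕ 69 = 61 ⊕ 69 = 08
byte 5: (78 ⊕ 2d) ⊕ 6e = 55 ⊕ 6e = 3b
byte 6: (19 ⊕ b2) ⊕ 20 = ab ⊕ 20 = 8b

1579c94f083b8b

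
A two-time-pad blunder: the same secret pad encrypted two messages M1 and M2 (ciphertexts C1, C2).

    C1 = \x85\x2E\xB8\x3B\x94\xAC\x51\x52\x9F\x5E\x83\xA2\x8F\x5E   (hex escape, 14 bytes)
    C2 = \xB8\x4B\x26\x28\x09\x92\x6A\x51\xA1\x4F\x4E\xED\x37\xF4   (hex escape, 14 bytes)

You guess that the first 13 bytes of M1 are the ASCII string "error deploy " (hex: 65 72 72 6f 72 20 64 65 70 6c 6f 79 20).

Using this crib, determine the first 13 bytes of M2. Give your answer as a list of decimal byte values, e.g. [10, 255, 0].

First, C1 ⊕ C2 = (M1 ⊕ K) ⊕ (M2 ⊕ K) = M1 ⊕ M2, so the key drops out. Then M2 = (M1 ⊕ M2) ⊕ M1 over the first 13 bytes.
byte 0: (85 xor b8) xor 65 = 3d xor 65 = 58
byte 1: (2e xor 4b) xor 72 = 65 xor 72 = 17
byte 2: (b8 xor 26) xor 72 = 9e xor 72 = ec
byte 3: (3b xor 28) xor 6f = 13 xor 6f = 7c
byte 4: (94 xor 09) xor 72 = 9d xor 72 = ef
byte 5: (ac xor 92) xor 20 = 3e xor 20 = 1e
byte 6: (51 xor 6a) xor 64 = 3b xor 64 = 5f
byte 7: (52 xor 51) xor 65 = 03 xor 65 = 66
byte 8: (9f xor a1) xor 70 = 3e xor 70 = 4e
byte 9: (5e xor 4f) xor 6c = 11 xor 6c = 7d
byte 10: (83 xor 4e) xor 6f = cd xor 6f = a2
byte 11: (a2 xor ed) xor 79 = 4f xor 79 = 36
byte 12: (8f xor 37) xor 20 = b8 xor 20 = 98

[88, 23, 236, 124, 239, 30, 95, 102, 78, 125, 162, 54, 152]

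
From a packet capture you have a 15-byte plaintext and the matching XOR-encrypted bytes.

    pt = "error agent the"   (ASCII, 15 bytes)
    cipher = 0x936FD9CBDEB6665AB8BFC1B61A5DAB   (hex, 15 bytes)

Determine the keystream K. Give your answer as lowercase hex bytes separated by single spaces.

Since cipher = pt ⊕ K, XORing both sides with pt gives K = pt ⊕ cipher.
byte 0: 101 ^ 147 = 246
byte 1: 114 ^ 111 =  29
byte 2: 114 ^ 217 = 171
byte 3: 111 ^ 203 = 164
byte 4: 114 ^ 222 = 172
byte 5:  32 ^ 182 = 150
byte 6:  97 ^ 102 =   7
byte 7: 103 ^  90 =  61
byte 8: 101 ^ 184 = 221
byte 9: 110 ^ 191 = 209
byte 10: 116 ^ 193 = 181
byte 11:  32 ^ 182 = 150
byte 12: 116 ^  26 = 110
byte 13: 104 ^  93 =  53
byte 14: 101 ^ 171 = 206

f6 1d ab a4 ac 96 07 3d dd d1 b5 96 6e 35 ce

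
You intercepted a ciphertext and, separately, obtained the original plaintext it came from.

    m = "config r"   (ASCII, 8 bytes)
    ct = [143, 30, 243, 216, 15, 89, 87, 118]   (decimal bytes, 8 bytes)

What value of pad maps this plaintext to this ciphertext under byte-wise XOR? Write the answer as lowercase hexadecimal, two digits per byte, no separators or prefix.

Since ct = m ⊕ pad, XORing both sides with m gives pad = m ⊕ ct.
byte 0: 63 ⊕ 8f = ec
byte 1: 6f ⊕ 1e = 71
byte 2: 6e ⊕ f3 = 9d
byte 3: 66 ⊕ d8 = be
byte 4: 69 ⊕ 0f = 66
byte 5: 67 ⊕ 59 = 3e
byte 6: 20 ⊕ 57 = 77
byte 7: 72 ⊕ 76 = 04

ec719dbe663e7704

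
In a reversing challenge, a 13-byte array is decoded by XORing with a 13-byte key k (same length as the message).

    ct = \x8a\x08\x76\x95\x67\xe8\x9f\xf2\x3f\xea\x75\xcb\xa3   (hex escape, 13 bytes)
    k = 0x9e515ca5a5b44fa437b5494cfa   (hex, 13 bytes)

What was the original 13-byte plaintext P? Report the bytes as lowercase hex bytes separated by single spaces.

8a ^ 9e = 14
08 ^ 51 = 59
76 ^ 5c = 2a
95 ^ a5 = 30
67 ^ a5 = c2
e8 ^ b4 = 5c
9f ^ 4f = d0
f2 ^ a4 = 56
3f ^ 37 = 08
ea ^ b5 = 5f
75 ^ 49 = 3c
cb ^ 4c = 87
a3 ^ fa = 59

14 59 2a 30 c2 5c d0 56 08 5f 3c 87 59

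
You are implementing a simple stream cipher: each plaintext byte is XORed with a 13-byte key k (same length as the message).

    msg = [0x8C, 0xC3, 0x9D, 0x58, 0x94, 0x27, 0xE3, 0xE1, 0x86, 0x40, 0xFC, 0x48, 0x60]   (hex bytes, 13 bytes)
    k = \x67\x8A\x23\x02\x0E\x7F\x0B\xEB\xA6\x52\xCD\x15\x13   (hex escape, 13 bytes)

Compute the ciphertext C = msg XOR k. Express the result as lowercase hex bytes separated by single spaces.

eb 49 be 5a 9a 58 e8 0a 20 12 31 5d 73

8c xor 67 = eb
c3 xor 8a = 49
9d xor 23 = be
58 xor 02 = 5a
94 xor 0e = 9a
27 xor 7f = 58
e3 xor 0b = e8
e1 xor eb = 0a
86 xor a6 = 20
40 xor 52 = 12
fc xor cd = 31
48 xor 15 = 5d
60 xor 13 = 73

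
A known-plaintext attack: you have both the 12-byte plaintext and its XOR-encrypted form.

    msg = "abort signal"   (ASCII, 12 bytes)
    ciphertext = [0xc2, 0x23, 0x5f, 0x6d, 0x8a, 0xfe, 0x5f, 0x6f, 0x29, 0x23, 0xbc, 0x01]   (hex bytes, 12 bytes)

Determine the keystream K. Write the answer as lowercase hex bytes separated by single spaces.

Since ciphertext = msg ⊕ K, XORing both sides with msg gives K = msg ⊕ ciphertext.
61 ⊕ c2 = a3
62 ⊕ 23 = 41
6f ⊕ 5f = 30
72 ⊕ 6d = 1f
74 ⊕ 8a = fe
20 ⊕ fe = de
73 ⊕ 5f = 2c
69 ⊕ 6f = 06
67 ⊕ 29 = 4e
6e ⊕ 23 = 4d
61 ⊕ bc = dd
6c ⊕ 01 = 6d

a3 41 30 1f fe de 2c 06 4e 4d dd 6d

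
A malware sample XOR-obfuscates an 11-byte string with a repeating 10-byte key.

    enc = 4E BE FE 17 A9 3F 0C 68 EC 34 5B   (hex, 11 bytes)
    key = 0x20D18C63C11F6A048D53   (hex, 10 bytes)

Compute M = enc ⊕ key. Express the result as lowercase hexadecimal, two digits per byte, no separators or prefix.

The 10-byte key repeats, so the effective keystream is 20 d1 8c 63 c1 1f 6a 04 8d 53 20.
byte 0: 4e xor 20 = 6e
byte 1: be xor d1 = 6f
byte 2: fe xor 8c = 72
byte 3: 17 xor 63 = 74
byte 4: a9 xor c1 = 68
byte 5: 3f xor 1f = 20
byte 6: 0c xor 6a = 66
byte 7: 68 xor 04 = 6c
byte 8: ec xor 8d = 61
byte 9: 34 xor 53 = 67
byte 10: 5b xor 20 = 7b

6e6f72746820666c61677b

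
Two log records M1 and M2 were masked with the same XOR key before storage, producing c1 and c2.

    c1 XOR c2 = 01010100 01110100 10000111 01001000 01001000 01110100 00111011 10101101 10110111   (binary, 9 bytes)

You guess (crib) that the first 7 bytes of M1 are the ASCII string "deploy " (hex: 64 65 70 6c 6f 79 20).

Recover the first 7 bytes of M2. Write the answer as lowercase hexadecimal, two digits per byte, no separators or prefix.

Since c1 ⊕ c2 = M1 ⊕ M2, XORing with the guessed M1 bytes yields the corresponding M2 bytes: M2 = (c1 ⊕ c2) ⊕ M1.
 84 xor 100 =  48
116 xor 101 =  17
135 xor 112 = 247
 72 xor 108 =  36
 72 xor 111 =  39
116 xor 121 =  13
 59 xor  32 =  27

3011f724270d1b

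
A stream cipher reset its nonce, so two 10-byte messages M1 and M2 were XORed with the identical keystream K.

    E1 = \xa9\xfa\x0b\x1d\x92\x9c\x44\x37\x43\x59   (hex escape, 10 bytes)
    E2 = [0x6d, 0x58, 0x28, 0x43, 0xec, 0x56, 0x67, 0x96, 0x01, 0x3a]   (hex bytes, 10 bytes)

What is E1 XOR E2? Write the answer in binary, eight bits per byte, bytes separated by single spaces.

11000100 10100010 00100011 01011110 01111110 11001010 00100011 10100001 01000010 01100011

E1 ⊕ E2 = (M1 ⊕ K) ⊕ (M2 ⊕ K) = M1 ⊕ M2 — the shared key cancels under XOR.
a9 ^ 6d = c4
fa ^ 58 = a2
0b ^ 28 = 23
1d ^ 43 = 5e
92 ^ ec = 7e
9c ^ 56 = ca
44 ^ 67 = 23
37 ^ 96 = a1
43 ^ 01 = 42
59 ^ 3a = 63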